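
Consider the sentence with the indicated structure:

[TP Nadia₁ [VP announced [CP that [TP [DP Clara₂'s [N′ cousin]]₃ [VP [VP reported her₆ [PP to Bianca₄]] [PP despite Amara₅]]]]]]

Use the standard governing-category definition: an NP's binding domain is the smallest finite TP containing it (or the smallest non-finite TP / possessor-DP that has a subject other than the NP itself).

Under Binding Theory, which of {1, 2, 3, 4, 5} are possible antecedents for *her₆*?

*her* is a pronoun, so Principle B applies: it must be free in its binding domain.
Binding domain of *her₆*: the embedded TP, whose subject is [Clara₂'s cousin]₃.
*Nadia₁* c-commands the pronoun but from outside its binding domain, and is not c-commanded by it → coindexation permitted.
*Clara₂* and the pronoun do not c-command one another → neither Principle B nor Principle C is at stake; coindexation permitted.
*[Clara₂'s cousin]₃* c-commands the pronoun within its binding domain → coindexation would violate Principle B.
*Bianca₄*: the pronoun c-commands this R-expression → coindexation would violate Principle C on *Bianca₄*.
*Amara₅* and the pronoun do not c-command one another → neither Principle B nor Principle C is at stake; coindexation permitted.

{1, 2, 5}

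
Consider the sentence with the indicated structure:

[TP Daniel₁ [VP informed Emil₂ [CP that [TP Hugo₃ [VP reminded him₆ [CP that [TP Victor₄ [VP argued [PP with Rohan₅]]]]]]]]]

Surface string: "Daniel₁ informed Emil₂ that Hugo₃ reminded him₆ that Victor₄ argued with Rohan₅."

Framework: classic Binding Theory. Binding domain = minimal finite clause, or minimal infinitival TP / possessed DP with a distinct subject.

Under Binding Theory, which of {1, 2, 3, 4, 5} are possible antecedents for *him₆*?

{1, 2}

*him* is a pronoun, so Principle B applies: it must be free in its binding domain.
Binding domain of *him₆*: the embedded TP, whose subject is Hugo₃.
*Daniel₁* c-commands the pronoun but from outside its binding domain, and is not c-commanded by it → coindexation permitted.
*Emil₂* c-commands the pronoun but from outside its binding domain, and is not c-commanded by it → coindexation permitted.
*Hugo₃* c-commands the pronoun within its binding domain → coindexation would violate Principle B.
*Victor₄*: the pronoun c-commands this R-expression → coindexation would violate Principle C on *Victor₄*.
*Rohan₅*: the pronoun c-commands this R-expression → coindexation would violate Principle C on *Rohan₅*.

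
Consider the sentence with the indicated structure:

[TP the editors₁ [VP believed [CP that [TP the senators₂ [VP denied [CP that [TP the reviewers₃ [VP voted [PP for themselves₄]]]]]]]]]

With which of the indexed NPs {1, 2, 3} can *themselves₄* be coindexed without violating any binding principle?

{3}

*themselves* is an anaphor, so Principle A applies: it must be bound in its binding domain.
Binding domain of *themselves₄*: the embedded TP, whose subject is the reviewers₃.
*the editors₁* c-commands the anaphor but is outside its binding domain → cannot satisfy Principle A.
*the senators₂* c-commands the anaphor but is outside its binding domain → cannot satisfy Principle A.
*the reviewers₃* c-commands the anaphor within its binding domain → licit binder.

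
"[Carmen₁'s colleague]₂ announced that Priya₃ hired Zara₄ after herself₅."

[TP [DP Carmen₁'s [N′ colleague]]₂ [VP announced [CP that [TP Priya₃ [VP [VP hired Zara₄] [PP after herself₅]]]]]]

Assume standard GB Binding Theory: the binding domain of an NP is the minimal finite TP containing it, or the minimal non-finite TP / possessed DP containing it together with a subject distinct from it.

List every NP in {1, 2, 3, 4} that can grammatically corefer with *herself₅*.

*herself* is an anaphor, so Principle A applies: it must be bound in its binding domain.
Binding domain of *herself₅*: the embedded TP, whose subject is Priya₃.
*Carmen₁* does not c-command the anaphor → cannot bind it.
*[Carmen₁'s colleague]₂* c-commands the anaphor but is outside its binding domain → cannot satisfy Principle A.
*Priya₃* c-commands the anaphor within its binding domain → licit binder.
*Zara₄* does not c-command the anaphor → cannot bind it.

{3}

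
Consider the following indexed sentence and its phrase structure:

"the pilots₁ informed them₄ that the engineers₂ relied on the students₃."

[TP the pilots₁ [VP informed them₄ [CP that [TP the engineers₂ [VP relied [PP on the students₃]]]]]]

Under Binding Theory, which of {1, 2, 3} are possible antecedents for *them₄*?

none

*them* is a pronoun, so Principle B applies: it must be free in its binding domain.
Binding domain of *them₄*: the matrix TP, whose subject is the pilots₁.
*the pilots₁* c-commands the pronoun within its binding domain → coindexation would violate Principle B.
*the engineers₂*: the pronoun c-commands this R-expression → coindexation would violate Principle C on *the engineers₂*.
*the students₃*: the pronoun c-commands this R-expression → coindexation would violate Principle C on *the students₃*.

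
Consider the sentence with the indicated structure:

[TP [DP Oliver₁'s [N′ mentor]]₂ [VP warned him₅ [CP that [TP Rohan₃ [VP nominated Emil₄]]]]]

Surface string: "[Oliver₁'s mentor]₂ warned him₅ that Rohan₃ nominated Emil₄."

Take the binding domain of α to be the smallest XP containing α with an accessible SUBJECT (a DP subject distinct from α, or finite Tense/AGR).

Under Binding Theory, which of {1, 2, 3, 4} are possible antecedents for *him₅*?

{1}

*him* is a pronoun, so Principle B applies: it must be free in its binding domain.
Binding domain of *him₅*: the matrix TP, whose subject is [Oliver₁'s mentor]₂.
*Oliver₁* and the pronoun do not c-command one another → neither Principle B nor Principle C is at stake; coindexation permitted.
*[Oliver₁'s mentor]₂* c-commands the pronoun within its binding domain → coindexation would violate Principle B.
*Rohan₃*: the pronoun c-commands this R-expression → coindexation would violate Principle C on *Rohan₃*.
*Emil₄*: the pronoun c-commands this R-expression → coindexation would violate Principle C on *Emil₄*.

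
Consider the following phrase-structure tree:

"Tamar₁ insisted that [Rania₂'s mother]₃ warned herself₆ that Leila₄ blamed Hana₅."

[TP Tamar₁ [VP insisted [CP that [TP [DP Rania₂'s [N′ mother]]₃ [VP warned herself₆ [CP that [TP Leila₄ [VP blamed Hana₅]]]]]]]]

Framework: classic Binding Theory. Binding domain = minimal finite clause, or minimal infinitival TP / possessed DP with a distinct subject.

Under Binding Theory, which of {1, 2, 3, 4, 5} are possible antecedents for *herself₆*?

*herself* is an anaphor, so Principle A applies: it must be bound in its binding domain.
Binding domain of *herself₆*: the embedded TP, whose subject is [Rania₂'s mother]₃.
*Tamar₁* c-commands the anaphor but is outside its binding domain → cannot satisfy Principle A.
*Rania₂* does not c-command the anaphor → cannot bind it.
*[Rania₂'s mother]₃* c-commands the anaphor within its binding domain → licit binder.
*Leila₄* does not c-command the anaphor → cannot bind it.
*Hana₅* does not c-command the anaphor → cannot bind it.

{3}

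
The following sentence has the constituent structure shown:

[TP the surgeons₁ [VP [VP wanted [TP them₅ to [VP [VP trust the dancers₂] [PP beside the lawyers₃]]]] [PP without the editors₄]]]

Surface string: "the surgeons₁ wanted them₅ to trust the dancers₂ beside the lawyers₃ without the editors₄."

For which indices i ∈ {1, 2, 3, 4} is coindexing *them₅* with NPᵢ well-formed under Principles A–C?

{4}

*them* is a pronoun, so Principle B applies: it must be free in its binding domain.
Binding domain of *them₅*: the matrix TP, whose subject is the surgeons₁.
*the surgeons₁* c-commands the pronoun within its binding domain → coindexation would violate Principle B.
*the dancers₂*: the pronoun c-commands this R-expression → coindexation would violate Principle C on *the dancers₂*.
*the lawyers₃*: the pronoun c-commands this R-expression → coindexation would violate Principle C on *the lawyers₃*.
*the editors₄* and the pronoun do not c-command one another → neither Principle B nor Principle C is at stake; coindexation permitted.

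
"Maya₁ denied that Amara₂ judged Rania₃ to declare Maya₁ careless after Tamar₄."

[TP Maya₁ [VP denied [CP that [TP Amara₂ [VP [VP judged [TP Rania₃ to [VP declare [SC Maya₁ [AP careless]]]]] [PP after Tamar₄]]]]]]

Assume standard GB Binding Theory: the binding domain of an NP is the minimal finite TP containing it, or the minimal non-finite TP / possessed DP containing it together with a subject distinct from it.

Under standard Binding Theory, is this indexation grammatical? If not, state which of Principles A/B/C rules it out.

Principle C

The two coindexed NPs are *Maya₁* (the lower occurrence) and *Maya₁* (the higher occurrence).
*Maya₁* (the lower occurrence) is an R-expression. Principle C requires it to be free everywhere.
*Maya₁* (the higher occurrence) c-commands it and carries the same index.
The R-expression is bound → Principle C violation.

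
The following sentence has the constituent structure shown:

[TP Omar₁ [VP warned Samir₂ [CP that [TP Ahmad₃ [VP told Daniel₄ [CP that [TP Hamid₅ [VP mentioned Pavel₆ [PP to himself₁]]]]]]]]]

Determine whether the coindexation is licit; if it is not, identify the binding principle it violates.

The two coindexed NPs are *Omar₁* and *himself₁*.
*himself₁* is an anaphor. Principle A requires it to be bound within its binding domain — the embedded TP, whose subject is Hamid₅.
Within that domain it is c-commanded by *Hamid₅*, *Pavel₆*, none of which share its index.
*Omar₁* does c-command the anaphor, but from outside its binding domain.
The anaphor is unbound in its domain → Principle A violation.

Principle A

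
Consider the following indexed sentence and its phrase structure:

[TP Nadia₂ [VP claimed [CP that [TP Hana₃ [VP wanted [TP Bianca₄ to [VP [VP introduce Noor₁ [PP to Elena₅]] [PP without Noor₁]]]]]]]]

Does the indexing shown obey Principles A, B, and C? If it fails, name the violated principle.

The two coindexed NPs are *Noor₁* and *Noor₁*.
*Noor₁* is an R-expression; no coindexed NP c-commands it, so Principle C holds.
*Noor₁* is an R-expression; *Noor₁* does not c-command it, and no other NP shares its index, so Principle C is satisfied.
All principles are respected.

grammatical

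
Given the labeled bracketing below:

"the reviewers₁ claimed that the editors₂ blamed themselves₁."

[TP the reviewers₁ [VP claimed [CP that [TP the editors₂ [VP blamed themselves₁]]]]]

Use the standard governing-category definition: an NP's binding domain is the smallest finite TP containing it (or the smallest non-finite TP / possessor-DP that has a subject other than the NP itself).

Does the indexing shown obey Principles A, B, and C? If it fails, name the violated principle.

Principle A

The two coindexed NPs are *the reviewers₁* and *themselves₁*.
*themselves₁* is an anaphor. Principle A requires it to be bound within its binding domain — the embedded TP, whose subject is the editors₂.
Within that domain it is c-commanded by *the editors₂*, which does not share its index.
*the reviewers₁* does c-command the anaphor, but from outside its binding domain.
The anaphor is unbound in its domain → Principle A violation.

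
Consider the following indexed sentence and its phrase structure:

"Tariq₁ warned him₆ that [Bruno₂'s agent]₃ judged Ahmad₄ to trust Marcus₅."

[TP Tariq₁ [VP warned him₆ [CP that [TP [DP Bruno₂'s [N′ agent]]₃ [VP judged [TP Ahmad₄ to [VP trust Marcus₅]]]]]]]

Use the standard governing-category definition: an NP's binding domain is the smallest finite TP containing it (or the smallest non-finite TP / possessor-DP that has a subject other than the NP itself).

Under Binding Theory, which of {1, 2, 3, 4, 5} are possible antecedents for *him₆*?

none

*him* is a pronoun, so Principle B applies: it must be free in its binding domain.
Binding domain of *him₆*: the matrix TP, whose subject is Tariq₁.
*Tariq₁* c-commands the pronoun within its binding domain → coindexation would violate Principle B.
*Bruno₂*: the pronoun c-commands this R-expression → coindexation would violate Principle C on *Bruno₂*.
*[Bruno₂'s agent]₃*: the pronoun c-commands this R-expression → coindexation would violate Principle C on *[Bruno₂'s agent]₃*.
*Ahmad₄*: the pronoun c-commands this R-expression → coindexation would violate Principle C on *Ahmad₄*.
*Marcus₅*: the pronoun c-commands this R-expression → coindexation would violate Principle C on *Marcus₅*.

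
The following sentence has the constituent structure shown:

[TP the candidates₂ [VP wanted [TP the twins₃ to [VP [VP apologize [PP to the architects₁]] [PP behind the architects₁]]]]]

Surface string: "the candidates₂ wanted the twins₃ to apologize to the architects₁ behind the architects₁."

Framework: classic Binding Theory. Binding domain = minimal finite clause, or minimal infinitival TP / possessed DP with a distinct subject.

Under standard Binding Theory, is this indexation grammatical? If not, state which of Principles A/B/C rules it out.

grammatical

The two coindexed NPs are *the architects₁* and *the architects₁*.
*the architects₁* is an R-expression; no coindexed NP c-commands it, so Principle C holds.
*the architects₁* is an R-expression; *the architects₁* does not c-command it, and no other NP shares its index, so Principle C is satisfied.
All principles are respected.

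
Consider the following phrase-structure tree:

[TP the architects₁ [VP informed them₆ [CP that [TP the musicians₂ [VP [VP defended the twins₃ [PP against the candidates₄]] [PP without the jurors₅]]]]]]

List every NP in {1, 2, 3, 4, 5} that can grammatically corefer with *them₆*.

none

*them* is a pronoun, so Principle B applies: it must be free in its binding domain.
Binding domain of *them₆*: the matrix TP, whose subject is the architects₁.
*the architects₁* c-commands the pronoun within its binding domain → coindexation would violate Principle B.
*the musicians₂*: the pronoun c-commands this R-expression → coindexation would violate Principle C on *the musicians₂*.
*the twins₃*: the pronoun c-commands this R-expression → coindexation would violate Principle C on *the twins₃*.
*the candidates₄*: the pronoun c-commands this R-expression → coindexation would violate Principle C on *the candidates₄*.
*the jurors₅*: the pronoun c-commands this R-expression → coindexation would violate Principle C on *the jurors₅*.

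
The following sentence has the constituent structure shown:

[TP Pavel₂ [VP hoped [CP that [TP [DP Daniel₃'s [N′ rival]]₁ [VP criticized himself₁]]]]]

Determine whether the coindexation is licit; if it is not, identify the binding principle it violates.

The two coindexed NPs are *[Daniel₃'s rival]₁* and *himself₁*.
*himself₁* is an anaphor; its binding domain is the embedded TP, whose subject is [Daniel₃'s rival]₁. *[Daniel₃'s rival]₁* c-commands it within that domain and shares its index, so Principle A is satisfied.
*[Daniel₃'s rival]₁* is an R-expression; *himself₁* does not c-command it, and no other NP shares its index, so Principle C is satisfied.
All principles are respected.

grammatical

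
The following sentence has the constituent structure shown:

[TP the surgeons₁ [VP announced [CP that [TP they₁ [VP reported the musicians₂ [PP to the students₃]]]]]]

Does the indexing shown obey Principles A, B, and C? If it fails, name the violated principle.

The two coindexed NPs are *the surgeons₁* and *they₁*.
*they₁* is a pronoun; nothing c-commands it within its binding domain (the embedded TP.), so Principle B holds trivially.
*the surgeons₁* is an R-expression; *they₁* does not c-command it, and no other NP shares its index, so Principle C is satisfied.
All principles are respected.

grammatical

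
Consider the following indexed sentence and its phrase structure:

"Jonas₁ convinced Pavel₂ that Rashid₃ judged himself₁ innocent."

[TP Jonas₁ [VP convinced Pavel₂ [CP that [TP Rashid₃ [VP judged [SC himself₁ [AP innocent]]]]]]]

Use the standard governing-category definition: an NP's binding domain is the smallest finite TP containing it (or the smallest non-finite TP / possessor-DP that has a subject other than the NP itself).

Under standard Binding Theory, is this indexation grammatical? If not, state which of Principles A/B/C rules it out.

The two coindexed NPs are *Jonas₁* and *himself₁*.
*himself₁* is an anaphor. Principle A requires it to be bound within its binding domain — the embedded TP, whose subject is Rashid₃.
Within that domain it is c-commanded by *Rashid₃*, which does not share its index.
*Jonas₁* does c-command the anaphor, but from outside its binding domain.
The anaphor is unbound in its domain → Principle A violation.

Principle A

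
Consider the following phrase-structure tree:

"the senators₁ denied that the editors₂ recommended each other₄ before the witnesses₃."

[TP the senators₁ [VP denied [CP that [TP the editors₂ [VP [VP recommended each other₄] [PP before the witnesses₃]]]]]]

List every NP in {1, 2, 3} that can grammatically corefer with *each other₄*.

{2}

*each other* is an anaphor, so Principle A applies: it must be bound in its binding domain.
Binding domain of *each other₄*: the embedded TP, whose subject is the editors₂.
*the senators₁* c-commands the anaphor but is outside its binding domain → cannot satisfy Principle A.
*the editors₂* c-commands the anaphor within its binding domain → licit binder.
*the witnesses₃* does not c-command the anaphor → cannot bind it.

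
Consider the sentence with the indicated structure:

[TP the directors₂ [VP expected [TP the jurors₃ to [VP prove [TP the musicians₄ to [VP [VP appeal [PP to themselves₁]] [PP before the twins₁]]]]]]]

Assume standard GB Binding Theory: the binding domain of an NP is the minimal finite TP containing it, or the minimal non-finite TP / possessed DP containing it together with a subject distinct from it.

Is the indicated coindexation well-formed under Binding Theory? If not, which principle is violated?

Principle A

The two coindexed NPs are *the twins₁* and *themselves₁*.
*themselves₁* is an anaphor. Principle A requires it to be bound within its binding domain — the embedded TP, whose subject is the musicians₄.
Within that domain it is c-commanded by *the musicians₄*, which does not share its index.
*the twins₁* does not c-command the anaphor at all.
The anaphor is unbound in its domain → Principle A violation.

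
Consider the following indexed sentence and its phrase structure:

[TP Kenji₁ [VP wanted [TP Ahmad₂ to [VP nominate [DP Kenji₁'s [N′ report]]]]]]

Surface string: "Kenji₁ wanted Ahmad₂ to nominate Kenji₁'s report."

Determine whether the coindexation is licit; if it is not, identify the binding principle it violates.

Principle C

The two coindexed NPs are *Kenji₁* (the lower occurrence) and *Kenji₁* (the higher occurrence).
*Kenji₁* (the lower occurrence) is an R-expression. Principle C requires it to be free everywhere.
*Kenji₁* (the higher occurrence) c-commands it and carries the same index.
The R-expression is bound → Principle C violation.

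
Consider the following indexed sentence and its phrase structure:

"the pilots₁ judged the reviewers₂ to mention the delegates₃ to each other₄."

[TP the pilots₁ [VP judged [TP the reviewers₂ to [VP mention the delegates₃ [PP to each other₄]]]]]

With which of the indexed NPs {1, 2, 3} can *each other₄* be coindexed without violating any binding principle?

*each other* is an anaphor, so Principle A applies: it must be bound in its binding domain.
Binding domain of *each other₄*: the embedded TP, whose subject is the reviewers₂.
*the pilots₁* c-commands the anaphor but is outside its binding domain → cannot satisfy Principle A.
*the reviewers₂* c-commands the anaphor within its binding domain → licit binder.
*the delegates₃* c-commands the anaphor within its binding domain → licit binder.

{2, 3}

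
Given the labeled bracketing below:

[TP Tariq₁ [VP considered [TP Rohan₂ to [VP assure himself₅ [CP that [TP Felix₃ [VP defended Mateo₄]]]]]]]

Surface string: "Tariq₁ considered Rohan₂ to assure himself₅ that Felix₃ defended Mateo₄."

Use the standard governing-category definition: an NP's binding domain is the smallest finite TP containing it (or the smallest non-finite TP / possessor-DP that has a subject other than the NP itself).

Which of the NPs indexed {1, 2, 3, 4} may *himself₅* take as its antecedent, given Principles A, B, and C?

*himself* is an anaphor, so Principle A applies: it must be bound in its binding domain.
Binding domain of *himself₅*: the embedded TP, whose subject is Rohan₂.
*Tariq₁* c-commands the anaphor but is outside its binding domain → cannot satisfy Principle A.
*Rohan₂* c-commands the anaphor within its binding domain → licit binder.
*Felix₃* does not c-command the anaphor → cannot bind it.
*Mateo₄* does not c-command the anaphor → cannot bind it.

{2}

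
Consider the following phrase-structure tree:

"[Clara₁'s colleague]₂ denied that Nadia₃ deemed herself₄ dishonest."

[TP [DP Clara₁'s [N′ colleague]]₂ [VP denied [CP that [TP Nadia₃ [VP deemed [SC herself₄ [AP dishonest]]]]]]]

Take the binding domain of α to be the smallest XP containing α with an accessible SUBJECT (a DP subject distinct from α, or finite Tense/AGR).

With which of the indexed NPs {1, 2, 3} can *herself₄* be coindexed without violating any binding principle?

{3}

*herself* is an anaphor, so Principle A applies: it must be bound in its binding domain.
Binding domain of *herself₄*: the embedded TP, whose subject is Nadia₃.
*Clara₁* does not c-command the anaphor → cannot bind it.
*[Clara₁'s colleague]₂* c-commands the anaphor but is outside its binding domain → cannot satisfy Principle A.
*Nadia₃* c-commands the anaphor within its binding domain → licit binder.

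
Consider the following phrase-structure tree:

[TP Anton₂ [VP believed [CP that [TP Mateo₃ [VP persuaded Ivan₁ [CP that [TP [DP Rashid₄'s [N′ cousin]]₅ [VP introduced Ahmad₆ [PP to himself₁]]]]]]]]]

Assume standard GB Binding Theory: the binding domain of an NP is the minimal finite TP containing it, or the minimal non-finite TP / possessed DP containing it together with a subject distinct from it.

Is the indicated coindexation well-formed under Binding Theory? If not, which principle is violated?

Principle A

The two coindexed NPs are *Ivan₁* and *himself₁*.
*himself₁* is an anaphor. Principle A requires it to be bound within its binding domain — the embedded TP, whose subject is [Rashid₄'s cousin]₅.
Within that domain it is c-commanded by *[Rashid₄'s cousin]₅*, *Ahmad₆*, none of which share its index.
*Ivan₁* does c-command the anaphor, but from outside its binding domain.
The anaphor is unbound in its domain → Principle A violation.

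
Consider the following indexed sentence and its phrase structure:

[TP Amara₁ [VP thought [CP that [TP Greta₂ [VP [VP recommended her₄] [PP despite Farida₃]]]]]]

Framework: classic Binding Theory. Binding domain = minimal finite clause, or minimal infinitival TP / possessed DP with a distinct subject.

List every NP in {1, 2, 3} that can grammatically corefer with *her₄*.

*her* is a pronoun, so Principle B applies: it must be free in its binding domain.
Binding domain of *her₄*: the embedded TP, whose subject is Greta₂.
*Amara₁* c-commands the pronoun but from outside its binding domain, and is not c-commanded by it → coindexation permitted.
*Greta₂* c-commands the pronoun within its binding domain → coindexation would violate Principle B.
*Farida₃* and the pronoun do not c-command one another → neither Principle B nor Principle C is at stake; coindexation permitted.

{1, 3}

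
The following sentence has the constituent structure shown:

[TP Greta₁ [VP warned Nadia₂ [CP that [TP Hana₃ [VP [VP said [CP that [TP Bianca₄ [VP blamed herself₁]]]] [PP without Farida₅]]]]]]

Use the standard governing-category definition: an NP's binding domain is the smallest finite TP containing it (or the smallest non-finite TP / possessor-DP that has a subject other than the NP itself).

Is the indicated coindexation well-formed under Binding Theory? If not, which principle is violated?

Principle A

The two coindexed NPs are *Greta₁* and *herself₁*.
*herself₁* is an anaphor. Principle A requires it to be bound within its binding domain — the embedded TP, whose subject is Bianca₄.
Within that domain it is c-commanded by *Bianca₄*, which does not share its index.
*Greta₁* does c-command the anaphor, but from outside its binding domain.
The anaphor is unbound in its domain → Principle A violation.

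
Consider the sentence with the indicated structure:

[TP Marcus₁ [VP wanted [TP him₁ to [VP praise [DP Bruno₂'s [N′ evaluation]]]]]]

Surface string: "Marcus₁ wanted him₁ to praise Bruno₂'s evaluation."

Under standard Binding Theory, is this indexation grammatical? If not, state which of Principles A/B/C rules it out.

Principle B

The two coindexed NPs are *Marcus₁* and *him₁*.
*him₁* is a pronoun. Its binding domain is the matrix TP, whose subject is Marcus₁.
*Marcus₁* c-commands it within that domain and carries the same index.
The pronoun is locally bound → Principle B violation.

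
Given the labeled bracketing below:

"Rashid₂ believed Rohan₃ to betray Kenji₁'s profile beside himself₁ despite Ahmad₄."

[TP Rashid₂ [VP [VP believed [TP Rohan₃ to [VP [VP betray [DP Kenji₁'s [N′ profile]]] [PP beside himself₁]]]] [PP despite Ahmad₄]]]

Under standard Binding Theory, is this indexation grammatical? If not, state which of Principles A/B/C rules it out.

Principle A

The two coindexed NPs are *Kenji₁* and *himself₁*.
*himself₁* is an anaphor. Principle A requires it to be bound within its binding domain — the embedded TP, whose subject is Rohan₃.
Within that domain it is c-commanded by *Rohan₃*, which does not share its index.
*Kenji₁* does not c-command the anaphor at all.
The anaphor is unbound in its domain → Principle A violation.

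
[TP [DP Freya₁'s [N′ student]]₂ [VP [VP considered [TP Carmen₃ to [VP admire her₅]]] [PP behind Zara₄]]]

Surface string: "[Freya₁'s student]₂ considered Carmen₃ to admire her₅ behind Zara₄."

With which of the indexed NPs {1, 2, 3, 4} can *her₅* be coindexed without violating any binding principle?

{1, 2, 4}

*her* is a pronoun, so Principle B applies: it must be free in its binding domain.
Binding domain of *her₅*: the embedded TP, whose subject is Carmen₃.
*Freya₁* and the pronoun do not c-command one another → neither Principle B nor Principle C is at stake; coindexation permitted.
*[Freya₁'s student]₂* c-commands the pronoun but from outside its binding domain, and is not c-commanded by it → coindexation permitted.
*Carmen₃* c-commands the pronoun within its binding domain → coindexation would violate Principle B.
*Zara₄* and the pronoun do not c-command one another → neither Principle B nor Principle C is at stake; coindexation permitted.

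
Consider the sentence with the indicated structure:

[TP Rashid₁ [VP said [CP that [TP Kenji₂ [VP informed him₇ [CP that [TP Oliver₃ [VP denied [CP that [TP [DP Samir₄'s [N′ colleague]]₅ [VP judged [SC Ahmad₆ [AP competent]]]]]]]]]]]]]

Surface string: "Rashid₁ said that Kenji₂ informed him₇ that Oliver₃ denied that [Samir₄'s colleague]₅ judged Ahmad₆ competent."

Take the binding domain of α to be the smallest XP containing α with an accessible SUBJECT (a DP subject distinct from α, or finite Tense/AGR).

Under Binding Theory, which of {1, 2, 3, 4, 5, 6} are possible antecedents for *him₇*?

*him* is a pronoun, so Principle B applies: it must be free in its binding domain.
Binding domain of *him₇*: the embedded TP, whose subject is Kenji₂.
*Rashid₁* c-commands the pronoun but from outside its binding domain, and is not c-commanded by it → coindexation permitted.
*Kenji₂* c-commands the pronoun within its binding domain → coindexation would violate Principle B.
*Oliver₃*: the pronoun c-commands this R-expression → coindexation would violate Principle C on *Oliver₃*.
*Samir₄*: the pronoun c-commands this R-expression → coindexation would violate Principle C on *Samir₄*.
*[Samir₄'s colleague]₅*: the pronoun c-commands this R-expression → coindexation would violate Principle C on *[Samir₄'s colleague]₅*.
*Ahmad₆*: the pronoun c-commands this R-expression → coindexation would violate Principle C on *Ahmad₆*.

{1}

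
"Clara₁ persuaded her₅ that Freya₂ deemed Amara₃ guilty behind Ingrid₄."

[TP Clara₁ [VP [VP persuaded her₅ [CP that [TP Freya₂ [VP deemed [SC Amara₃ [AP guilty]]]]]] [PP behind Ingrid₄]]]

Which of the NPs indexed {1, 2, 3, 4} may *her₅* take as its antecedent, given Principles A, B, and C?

*her* is a pronoun, so Principle B applies: it must be free in its binding domain.
Binding domain of *her₅*: the matrix TP, whose subject is Clara₁.
*Clara₁* c-commands the pronoun within its binding domain → coindexation would violate Principle B.
*Freya₂*: the pronoun c-commands this R-expression → coindexation would violate Principle C on *Freya₂*.
*Amara₃*: the pronoun c-commands this R-expression → coindexation would violate Principle C on *Amara₃*.
*Ingrid₄* and the pronoun do not c-command one another → neither Principle B nor Principle C is at stake; coindexation permitted.

{4}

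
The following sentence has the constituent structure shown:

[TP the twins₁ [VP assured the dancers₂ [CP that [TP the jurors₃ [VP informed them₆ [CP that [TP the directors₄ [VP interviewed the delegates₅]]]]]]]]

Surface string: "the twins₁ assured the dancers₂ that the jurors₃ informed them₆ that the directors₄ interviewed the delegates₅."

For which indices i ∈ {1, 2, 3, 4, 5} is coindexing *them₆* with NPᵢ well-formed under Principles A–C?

*them* is a pronoun, so Principle B applies: it must be free in its binding domain.
Binding domain of *them₆*: the embedded TP, whose subject is the jurors₃.
*the twins₁* c-commands the pronoun but from outside its binding domain, and is not c-commanded by it → coindexation permitted.
*the dancers₂* c-commands the pronoun but from outside its binding domain, and is not c-commanded by it → coindexation permitted.
*the jurors₃* c-commands the pronoun within its binding domain → coindexation would violate Principle B.
*the directors₄*: the pronoun c-commands this R-expression → coindexation would violate Principle C on *the directors₄*.
*the delegates₅*: the pronoun c-commands this R-expression → coindexation would violate Principle C on *the delegates₅*.

{1, 2}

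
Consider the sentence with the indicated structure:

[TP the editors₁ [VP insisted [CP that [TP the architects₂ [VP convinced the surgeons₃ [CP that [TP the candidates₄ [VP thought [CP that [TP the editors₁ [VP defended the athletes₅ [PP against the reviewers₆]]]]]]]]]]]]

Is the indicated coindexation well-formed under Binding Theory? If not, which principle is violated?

Principle C

The two coindexed NPs are *the editors₁* (the lower occurrence) and *the editors₁* (the higher occurrence).
*the editors₁* (the lower occurrence) is an R-expression. Principle C requires it to be free everywhere.
*the editors₁* (the higher occurrence) c-commands it and carries the same index.
The R-expression is bound → Principle C violation.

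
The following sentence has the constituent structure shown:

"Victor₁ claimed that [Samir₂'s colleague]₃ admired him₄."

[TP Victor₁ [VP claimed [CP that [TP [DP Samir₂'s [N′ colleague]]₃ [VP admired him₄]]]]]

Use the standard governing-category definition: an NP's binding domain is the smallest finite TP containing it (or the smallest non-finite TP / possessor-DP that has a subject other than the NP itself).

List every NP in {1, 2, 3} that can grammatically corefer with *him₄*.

{1, 2}

*him* is a pronoun, so Principle B applies: it must be free in its binding domain.
Binding domain of *him₄*: the embedded TP, whose subject is [Samir₂'s colleague]₃.
*Victor₁* c-commands the pronoun but from outside its binding domain, and is not c-commanded by it → coindexation permitted.
*Samir₂* and the pronoun do not c-command one another → neither Principle B nor Principle C is at stake; coindexation permitted.
*[Samir₂'s colleague]₃* c-commands the pronoun within its binding domain → coindexation would violate Principle B.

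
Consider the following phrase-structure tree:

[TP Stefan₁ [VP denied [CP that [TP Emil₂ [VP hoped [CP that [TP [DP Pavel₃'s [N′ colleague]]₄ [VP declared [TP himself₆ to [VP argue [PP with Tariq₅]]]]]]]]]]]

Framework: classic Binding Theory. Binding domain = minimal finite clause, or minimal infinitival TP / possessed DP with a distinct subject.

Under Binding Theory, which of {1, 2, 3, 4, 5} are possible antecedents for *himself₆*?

{4}

*himself* is an anaphor, so Principle A applies: it must be bound in its binding domain.
Binding domain of *himself₆*: the embedded TP, whose subject is [Pavel₃'s colleague]₄.
*Stefan₁* c-commands the anaphor but is outside its binding domain → cannot satisfy Principle A.
*Emil₂* c-commands the anaphor but is outside its binding domain → cannot satisfy Principle A.
*Pavel₃* does not c-command the anaphor → cannot bind it.
*[Pavel₃'s colleague]₄* c-commands the anaphor within its binding domain → licit binder.
*Tariq₅* does not c-command the anaphor → cannot bind it.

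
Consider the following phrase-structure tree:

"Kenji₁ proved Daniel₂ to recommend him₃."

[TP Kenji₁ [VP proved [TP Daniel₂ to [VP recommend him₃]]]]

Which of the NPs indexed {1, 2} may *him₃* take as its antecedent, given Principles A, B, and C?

*him* is a pronoun, so Principle B applies: it must be free in its binding domain.
Binding domain of *him₃*: the embedded TP, whose subject is Daniel₂.
*Kenji₁* c-commands the pronoun but from outside its binding domain, and is not c-commanded by it → coindexation permitted.
*Daniel₂* c-commands the pronoun within its binding domain → coindexation would violate Principle B.

{1}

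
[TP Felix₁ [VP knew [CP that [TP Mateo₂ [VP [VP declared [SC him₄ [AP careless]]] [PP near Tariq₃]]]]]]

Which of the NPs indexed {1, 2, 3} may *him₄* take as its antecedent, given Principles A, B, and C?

*him* is a pronoun, so Principle B applies: it must be free in its binding domain.
Binding domain of *him₄*: the embedded TP, whose subject is Mateo₂.
*Felix₁* c-commands the pronoun but from outside its binding domain, and is not c-commanded by it → coindexation permitted.
*Mateo₂* c-commands the pronoun within its binding domain → coindexation would violate Principle B.
*Tariq₃* and the pronoun do not c-command one another → neither Principle B nor Principle C is at stake; coindexation permitted.

{1, 3}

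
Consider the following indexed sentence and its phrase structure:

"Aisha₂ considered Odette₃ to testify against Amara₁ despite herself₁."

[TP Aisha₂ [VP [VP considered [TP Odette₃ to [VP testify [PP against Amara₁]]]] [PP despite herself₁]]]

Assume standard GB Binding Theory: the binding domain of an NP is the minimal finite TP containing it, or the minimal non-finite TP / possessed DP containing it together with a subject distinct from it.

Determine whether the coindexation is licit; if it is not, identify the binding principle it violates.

The two coindexed NPs are *Amara₁* and *herself₁*.
*herself₁* is an anaphor. Principle A requires it to be bound within its binding domain — the matrix TP, whose subject is Aisha₂.
Within that domain it is c-commanded by *Aisha₂*, which does not share its index.
*Amara₁* does not c-command the anaphor at all.
The anaphor is unbound in its domain → Principle A violation.

Principle A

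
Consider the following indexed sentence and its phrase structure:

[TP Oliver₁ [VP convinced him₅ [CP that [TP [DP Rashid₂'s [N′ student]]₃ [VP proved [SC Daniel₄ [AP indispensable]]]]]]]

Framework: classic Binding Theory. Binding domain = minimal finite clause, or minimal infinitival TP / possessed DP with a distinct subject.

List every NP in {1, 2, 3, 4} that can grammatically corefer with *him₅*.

*him* is a pronoun, so Principle B applies: it must be free in its binding domain.
Binding domain of *him₅*: the matrix TP, whose subject is Oliver₁.
*Oliver₁* c-commands the pronoun within its binding domain → coindexation would violate Principle B.
*Rashid₂*: the pronoun c-commands this R-expression → coindexation would violate Principle C on *Rashid₂*.
*[Rashid₂'s student]₃*: the pronoun c-commands this R-expression → coindexation would violate Principle C on *[Rashid₂'s student]₃*.
*Daniel₄*: the pronoun c-commands this R-expression → coindexation would violate Principle C on *Daniel₄*.

none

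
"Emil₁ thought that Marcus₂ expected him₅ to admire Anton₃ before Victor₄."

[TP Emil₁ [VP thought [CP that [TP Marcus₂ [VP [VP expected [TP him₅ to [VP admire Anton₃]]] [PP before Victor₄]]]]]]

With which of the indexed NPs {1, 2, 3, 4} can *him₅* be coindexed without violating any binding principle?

{1, 4}

*him* is a pronoun, so Principle B applies: it must be free in its binding domain.
Binding domain of *him₅*: the embedded TP, whose subject is Marcus₂.
*Emil₁* c-commands the pronoun but from outside its binding domain, and is not c-commanded by it → coindexation permitted.
*Marcus₂* c-commands the pronoun within its binding domain → coindexation would violate Principle B.
*Anton₃*: the pronoun c-commands this R-expression → coindexation would violate Principle C on *Anton₃*.
*Victor₄* and the pronoun do not c-command one another → neither Principle B nor Principle C is at stake; coindexation permitted.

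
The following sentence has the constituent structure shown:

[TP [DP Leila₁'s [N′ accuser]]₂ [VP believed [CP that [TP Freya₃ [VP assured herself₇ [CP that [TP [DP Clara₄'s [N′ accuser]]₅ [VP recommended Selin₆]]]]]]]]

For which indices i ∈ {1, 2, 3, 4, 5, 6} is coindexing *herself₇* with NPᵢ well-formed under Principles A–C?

{3}

*herself* is an anaphor, so Principle A applies: it must be bound in its binding domain.
Binding domain of *herself₇*: the embedded TP, whose subject is Freya₃.
*Leila₁* does not c-command the anaphor → cannot bind it.
*[Leila₁'s accuser]₂* c-commands the anaphor but is outside its binding domain → cannot satisfy Principle A.
*Freya₃* c-commands the anaphor within its binding domain → licit binder.
*Clara₄* does not c-command the anaphor → cannot bind it.
*[Clara₄'s accuser]₅* does not c-command the anaphor → cannot bind it.
*Selin₆* does not c-command the anaphor → cannot bind it.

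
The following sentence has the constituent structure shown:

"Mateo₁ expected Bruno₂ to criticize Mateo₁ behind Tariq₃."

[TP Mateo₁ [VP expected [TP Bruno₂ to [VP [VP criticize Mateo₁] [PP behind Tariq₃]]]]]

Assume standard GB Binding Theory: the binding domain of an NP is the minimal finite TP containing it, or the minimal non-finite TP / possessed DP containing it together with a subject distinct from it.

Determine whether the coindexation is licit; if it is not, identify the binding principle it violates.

Principle C

The two coindexed NPs are *Mateo₁* (the lower occurrence) and *Mateo₁* (the higher occurrence).
*Mateo₁* (the lower occurrence) is an R-expression. Principle C requires it to be free everywhere.
*Mateo₁* (the higher occurrence) c-commands it and carries the same index.
The R-expression is bound → Principle C violation.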